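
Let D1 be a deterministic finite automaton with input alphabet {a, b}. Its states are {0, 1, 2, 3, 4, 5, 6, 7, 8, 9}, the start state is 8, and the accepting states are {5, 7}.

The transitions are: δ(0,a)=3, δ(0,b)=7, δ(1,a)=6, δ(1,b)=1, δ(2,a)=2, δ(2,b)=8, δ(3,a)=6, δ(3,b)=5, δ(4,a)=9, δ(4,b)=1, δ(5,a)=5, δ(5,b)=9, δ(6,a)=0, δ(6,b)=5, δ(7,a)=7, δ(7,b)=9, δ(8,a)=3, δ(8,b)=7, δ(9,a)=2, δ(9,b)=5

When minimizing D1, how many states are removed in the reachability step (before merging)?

BFS from 8 reaches {0, 2, 3, 5, 6, 7, 8, 9}; the 2 state(s) 1, 4 are never visited.

2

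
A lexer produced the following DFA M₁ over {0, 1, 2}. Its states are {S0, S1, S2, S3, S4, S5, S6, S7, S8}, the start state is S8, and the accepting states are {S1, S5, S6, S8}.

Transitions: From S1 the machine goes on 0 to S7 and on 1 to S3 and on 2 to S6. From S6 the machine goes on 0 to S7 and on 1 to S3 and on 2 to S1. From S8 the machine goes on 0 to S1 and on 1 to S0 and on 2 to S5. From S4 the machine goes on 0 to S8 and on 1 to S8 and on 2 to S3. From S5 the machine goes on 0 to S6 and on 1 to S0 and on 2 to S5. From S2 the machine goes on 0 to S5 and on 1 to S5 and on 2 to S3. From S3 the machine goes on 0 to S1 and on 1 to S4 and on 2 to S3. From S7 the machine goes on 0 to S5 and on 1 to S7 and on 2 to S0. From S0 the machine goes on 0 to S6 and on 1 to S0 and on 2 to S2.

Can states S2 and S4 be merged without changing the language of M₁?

All states are reachable from the start state.
Start with accepting vs non-accepting: {S1,S5,S6,S8} | {S0,S2,S3,S4,S7}.
Refine {S1,S5,S6,S8} on symbol 0: members go to different blocks, giving {S1,S6} and {S5,S8}.
Refine {S0,S2,S3,S4,S7} on symbol 0: members go to different blocks, giving {S2,S4,S7} and {S0,S3}.
On input 1, block {S2,S4,S7} splits into {S2,S4} and {S7}.
On input 1, block {S0,S3} splits into {S0} and {S3}.
Stable partition: {S1,S6} | {S2,S4} | {S5,S8} | {S0} | {S7} | {S3} — 6 equivalence classes.
S2 and S4 lie in the same block of the stable partition, so they are equivalent — no string distinguishes them.

Yes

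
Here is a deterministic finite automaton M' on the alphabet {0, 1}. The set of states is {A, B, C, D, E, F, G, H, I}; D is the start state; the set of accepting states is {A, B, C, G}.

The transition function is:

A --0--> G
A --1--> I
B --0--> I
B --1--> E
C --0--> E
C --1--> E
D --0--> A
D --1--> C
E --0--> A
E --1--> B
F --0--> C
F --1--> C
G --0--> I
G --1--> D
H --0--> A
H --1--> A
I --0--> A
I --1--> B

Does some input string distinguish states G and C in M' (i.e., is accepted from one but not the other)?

States {F,H} cannot be reached from the start state, so discard them.
Start with accepting vs non-accepting: {A,B,C,G} | {D,E,I}.
Refine {A,B,C,G} on symbol 0: members go to different blocks, giving {B,C,G} and {A}.
Stable partition: {B,C,G} | {D,E,I} | {A} — 3 equivalence classes.
G and C lie in the same block of the stable partition, so they are equivalent — no string distinguishes them.

No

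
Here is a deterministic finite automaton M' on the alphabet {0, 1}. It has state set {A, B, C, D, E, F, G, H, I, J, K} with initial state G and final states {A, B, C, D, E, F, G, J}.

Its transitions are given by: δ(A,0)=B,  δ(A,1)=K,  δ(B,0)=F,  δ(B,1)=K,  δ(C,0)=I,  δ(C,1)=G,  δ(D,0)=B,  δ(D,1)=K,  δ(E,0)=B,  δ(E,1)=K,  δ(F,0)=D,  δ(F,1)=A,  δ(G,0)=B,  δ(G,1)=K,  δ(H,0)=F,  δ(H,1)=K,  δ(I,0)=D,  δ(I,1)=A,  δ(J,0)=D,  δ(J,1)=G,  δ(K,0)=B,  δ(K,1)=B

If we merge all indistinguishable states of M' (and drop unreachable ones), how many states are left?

Reachable states from the start: {A,B,D,F,G,K}. Unreachable: {C,E,H,I,J} — drop them.
Start with accepting vs non-accepting: {A,B,D,F,G} | {K}.
Refine {A,B,D,F,G} on symbol 1: members go to different blocks, giving {A,B,D,G} and {F}.
Refine {A,B,D,G} on symbol 0: members go to different blocks, giving {A,D,G} and {B}.
The partition is now stable with 4 blocks: {A,D,G} | {K} | {F} | {B}.

4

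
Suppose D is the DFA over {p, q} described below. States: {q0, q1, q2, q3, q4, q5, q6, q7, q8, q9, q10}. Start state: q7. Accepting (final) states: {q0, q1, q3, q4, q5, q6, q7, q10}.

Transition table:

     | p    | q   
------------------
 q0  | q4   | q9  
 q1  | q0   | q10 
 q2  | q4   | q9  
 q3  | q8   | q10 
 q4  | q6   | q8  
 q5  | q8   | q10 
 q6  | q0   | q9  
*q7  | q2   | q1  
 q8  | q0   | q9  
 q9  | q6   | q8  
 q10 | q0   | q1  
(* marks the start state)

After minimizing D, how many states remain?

States {q3,q5} cannot be reached from the start state, so discard them.
Initial partition by acceptance: {q0,q1,q4,q6,q7,q10} | {q2,q8,q9}.
Refine {q0,q1,q4,q6,q7,q10} on symbol p: members go to different blocks, giving {q0,q1,q4,q6,q10} and {q7}.
Refine {q0,q1,q4,q6,q10} on symbol q: members go to different blocks, giving {q0,q4,q6} and {q1,q10}.
The partition is now stable with 4 blocks: {q0,q4,q6} | {q2,q8,q9} | {q7} | {q1,q10}.

4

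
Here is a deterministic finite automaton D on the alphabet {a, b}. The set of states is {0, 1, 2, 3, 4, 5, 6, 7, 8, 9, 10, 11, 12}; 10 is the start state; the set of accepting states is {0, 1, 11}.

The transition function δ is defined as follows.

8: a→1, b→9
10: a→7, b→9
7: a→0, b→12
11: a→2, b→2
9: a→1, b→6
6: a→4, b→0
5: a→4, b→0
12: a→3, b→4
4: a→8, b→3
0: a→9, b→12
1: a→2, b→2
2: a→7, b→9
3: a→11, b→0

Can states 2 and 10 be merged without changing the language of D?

First remove the unreachable states {5}; 12 states remain.
P0 = {0,1,11} | {2,3,4,6,7,8,9,10,12}.
Split {2,3,4,6,7,8,9,10,12} by δ(·,a) → {2,4,6,10,12} and {3,7,8,9}.
On input a, block {0,1,11} splits into {1,11} and {0}.
Refine {2,4,6,10,12} on symbol a: members go to different blocks, giving {2,4,10,12} and {6}.
Split {2,4,10,12} by δ(·,b) → {2,4,10} and {12}.
Split {3,7,8,9} by δ(·,a) → {3,8,9} and {7}.
Refine {2,4,10} on symbol a: members go to different blocks, giving {2,10} and {4}.
On input b, block {3,8,9} splits into {3} and {8} and {9}.
No further refinement is possible. Final partition (10 blocks): {1,11} | {2,10} | {3} | {0} | {6} | {12} | {7} | {4} | {8} | {9}.
2 and 10 lie in the same block of the stable partition, so they are equivalent — no string distinguishes them.

Yes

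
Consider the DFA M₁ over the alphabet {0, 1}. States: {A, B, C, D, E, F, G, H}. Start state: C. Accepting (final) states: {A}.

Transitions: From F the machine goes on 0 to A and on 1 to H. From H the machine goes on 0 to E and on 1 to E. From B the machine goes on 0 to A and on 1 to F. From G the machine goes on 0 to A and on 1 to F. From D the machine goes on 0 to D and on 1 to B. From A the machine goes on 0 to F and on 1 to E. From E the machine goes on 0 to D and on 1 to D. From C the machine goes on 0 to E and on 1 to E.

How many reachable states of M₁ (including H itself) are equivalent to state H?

2

States {G} cannot be reached from the start state, so discard them.
Start with accepting vs non-accepting: {A} | {B,C,D,E,F,H}.
On input 0, block {B,C,D,E,F,H} splits into {C,D,E,H} and {B,F}.
On input 1, block {C,D,E,H} splits into {C,E,H} and {D}.
Refine {C,E,H} on symbol 0: members go to different blocks, giving {C,H} and {E}.
Refine {B,F} on symbol 1: members go to different blocks, giving {B} and {F}.
The partition is now stable with 6 blocks: {A} | {C,H} | {B} | {D} | {E} | {F}.
State H belongs to the block {C,H}, which has 2 states.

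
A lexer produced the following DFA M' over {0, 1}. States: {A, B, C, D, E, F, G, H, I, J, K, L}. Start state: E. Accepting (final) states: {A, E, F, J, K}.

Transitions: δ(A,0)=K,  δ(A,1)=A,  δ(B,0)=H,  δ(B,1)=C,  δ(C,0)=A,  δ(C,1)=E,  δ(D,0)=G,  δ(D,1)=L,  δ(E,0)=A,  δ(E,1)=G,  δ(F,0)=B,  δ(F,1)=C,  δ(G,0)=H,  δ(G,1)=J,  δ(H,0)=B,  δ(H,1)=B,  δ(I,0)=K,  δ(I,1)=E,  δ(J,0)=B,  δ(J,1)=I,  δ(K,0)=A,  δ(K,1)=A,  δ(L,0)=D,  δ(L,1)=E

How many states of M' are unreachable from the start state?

3

BFS from E reaches {A, B, C, E, G, H, I, J, K}; the 3 state(s) D, F, L are never visited.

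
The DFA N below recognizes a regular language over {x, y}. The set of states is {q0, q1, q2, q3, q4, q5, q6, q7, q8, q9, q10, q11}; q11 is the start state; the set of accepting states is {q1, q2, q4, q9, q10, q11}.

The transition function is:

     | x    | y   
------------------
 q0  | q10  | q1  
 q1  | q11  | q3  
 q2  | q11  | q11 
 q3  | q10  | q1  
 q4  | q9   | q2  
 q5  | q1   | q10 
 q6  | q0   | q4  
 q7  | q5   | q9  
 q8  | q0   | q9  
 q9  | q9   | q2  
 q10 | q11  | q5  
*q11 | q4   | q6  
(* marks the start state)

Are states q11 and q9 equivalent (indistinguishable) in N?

No

States {q7,q8} cannot be reached from the start state, so discard them.
Start with accepting vs non-accepting: {q1,q2,q4,q9,q10,q11} | {q0,q3,q5,q6}.
Refine {q1,q2,q4,q9,q10,q11} on symbol y: members go to different blocks, giving {q1,q10,q11} and {q2,q4,q9}.
Split {q1,q10,q11} by δ(·,x) → {q1,q10} and {q11}.
Refine {q0,q3,q5,q6} on symbol x: members go to different blocks, giving {q0,q3,q5} and {q6}.
Refine {q2,q4,q9} on symbol x: members go to different blocks, giving {q4,q9} and {q2}.
Stable partition: {q1,q10} | {q0,q3,q5} | {q4,q9} | {q11} | {q6} | {q2} — 6 equivalence classes.
q11 and q9 end up in different blocks, so they are distinguishable. For instance, the string 'y' is accepted from only q9.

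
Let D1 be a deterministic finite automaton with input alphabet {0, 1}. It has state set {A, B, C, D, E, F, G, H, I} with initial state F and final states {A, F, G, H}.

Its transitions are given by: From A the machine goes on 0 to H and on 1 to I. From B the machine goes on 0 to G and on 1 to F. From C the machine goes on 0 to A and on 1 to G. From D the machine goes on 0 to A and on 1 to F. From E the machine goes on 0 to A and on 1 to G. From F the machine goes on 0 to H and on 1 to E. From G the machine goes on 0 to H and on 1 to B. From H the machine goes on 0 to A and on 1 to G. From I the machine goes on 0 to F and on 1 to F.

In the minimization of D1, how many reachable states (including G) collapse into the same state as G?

States {C,D} cannot be reached from the start state, so discard them.
Initial partition by acceptance: {A,F,G,H} | {B,E,I}.
Refine {A,F,G,H} on symbol 1: members go to different blocks, giving {A,F,G} and {H}.
Stable partition: {A,F,G} | {B,E,I} | {H} — 3 equivalence classes.
The equivalence class containing G is {A,F,G}, of size 3.

3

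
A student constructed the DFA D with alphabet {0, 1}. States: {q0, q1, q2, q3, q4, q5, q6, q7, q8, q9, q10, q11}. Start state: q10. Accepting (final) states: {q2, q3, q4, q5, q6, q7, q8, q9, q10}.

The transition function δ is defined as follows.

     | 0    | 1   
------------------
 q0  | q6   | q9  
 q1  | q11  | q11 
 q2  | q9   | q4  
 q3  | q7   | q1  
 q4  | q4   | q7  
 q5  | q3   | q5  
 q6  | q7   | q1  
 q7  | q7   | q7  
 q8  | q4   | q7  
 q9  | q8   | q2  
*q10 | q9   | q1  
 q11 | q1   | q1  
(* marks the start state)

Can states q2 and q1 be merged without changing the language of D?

First remove the unreachable states {q0,q3,q5,q6}; 8 states remain.
Start with accepting vs non-accepting: {q2,q4,q7,q8,q9,q10} | {q1,q11}.
Split {q2,q4,q7,q8,q9,q10} by δ(·,1) → {q2,q4,q7,q8,q9} and {q10}.
No further refinement is possible. Final partition (3 blocks): {q2,q4,q7,q8,q9} | {q1,q11} | {q10}.
q2 and q1 end up in different blocks, so they are distinguishable. For instance, the string 'ε' is accepted from only q2.

No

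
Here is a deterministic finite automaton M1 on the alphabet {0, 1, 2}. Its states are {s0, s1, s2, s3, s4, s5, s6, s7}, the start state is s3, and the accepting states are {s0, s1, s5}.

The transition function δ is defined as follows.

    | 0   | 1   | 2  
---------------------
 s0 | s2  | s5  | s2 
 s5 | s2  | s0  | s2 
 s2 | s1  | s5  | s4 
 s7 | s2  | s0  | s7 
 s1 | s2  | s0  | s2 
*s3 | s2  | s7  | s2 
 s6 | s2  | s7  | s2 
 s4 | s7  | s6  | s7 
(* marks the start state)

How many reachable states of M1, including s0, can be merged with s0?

3

All states are reachable from the start state.
Initial partition by acceptance: {s0,s1,s5} | {s2,s3,s4,s6,s7}.
Refine {s2,s3,s4,s6,s7} on symbol 0: members go to different blocks, giving {s3,s4,s6,s7} and {s2}.
Split {s3,s4,s6,s7} by δ(·,0) → {s3,s6,s7} and {s4}.
Split {s3,s6,s7} by δ(·,1) → {s3,s6} and {s7}.
No further refinement is possible. Final partition (5 blocks): {s0,s1,s5} | {s3,s6} | {s2} | {s4} | {s7}.
The equivalence class containing s0 is {s0,s1,s5}, of size 3.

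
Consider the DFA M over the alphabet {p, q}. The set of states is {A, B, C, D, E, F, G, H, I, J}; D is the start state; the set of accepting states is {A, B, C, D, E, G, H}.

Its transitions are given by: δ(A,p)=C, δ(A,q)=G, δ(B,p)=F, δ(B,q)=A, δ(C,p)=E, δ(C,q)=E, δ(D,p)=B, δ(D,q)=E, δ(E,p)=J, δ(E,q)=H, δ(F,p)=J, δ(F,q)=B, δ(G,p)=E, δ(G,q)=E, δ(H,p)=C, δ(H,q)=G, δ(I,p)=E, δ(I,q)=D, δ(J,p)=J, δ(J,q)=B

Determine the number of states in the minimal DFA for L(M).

4

States {I} cannot be reached from the start state, so discard them.
Start with accepting vs non-accepting: {A,B,C,D,E,G,H} | {F,J}.
Refine {A,B,C,D,E,G,H} on symbol p: members go to different blocks, giving {A,C,D,G,H} and {B,E}.
Refine {A,C,D,G,H} on symbol p: members go to different blocks, giving {C,D,G} and {A,H}.
No further refinement is possible. Final partition (4 blocks): {C,D,G} | {F,J} | {B,E} | {A,H}.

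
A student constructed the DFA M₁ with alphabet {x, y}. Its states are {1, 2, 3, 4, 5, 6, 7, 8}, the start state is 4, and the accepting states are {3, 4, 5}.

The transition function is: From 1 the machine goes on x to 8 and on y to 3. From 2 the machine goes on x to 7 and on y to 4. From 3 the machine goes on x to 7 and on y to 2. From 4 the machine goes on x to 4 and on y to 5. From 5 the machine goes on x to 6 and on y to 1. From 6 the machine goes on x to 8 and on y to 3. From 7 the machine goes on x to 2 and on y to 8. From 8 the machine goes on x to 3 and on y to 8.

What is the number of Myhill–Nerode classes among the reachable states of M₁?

7

All states are reachable from the start state.
Start with accepting vs non-accepting: {3,4,5} | {1,2,6,7,8}.
Refine {3,4,5} on symbol x: members go to different blocks, giving {3,5} and {4}.
On input x, block {1,2,6,7,8} splits into {1,2,6,7} and {8}.
Refine {1,2,6,7} on symbol x: members go to different blocks, giving {1,6} and {2,7}.
On input x, block {3,5} splits into {3} and {5}.
Refine {2,7} on symbol y: members go to different blocks, giving {2} and {7}.
The partition is now stable with 7 blocks: {3} | {1,6} | {4} | {8} | {2} | {5} | {7}.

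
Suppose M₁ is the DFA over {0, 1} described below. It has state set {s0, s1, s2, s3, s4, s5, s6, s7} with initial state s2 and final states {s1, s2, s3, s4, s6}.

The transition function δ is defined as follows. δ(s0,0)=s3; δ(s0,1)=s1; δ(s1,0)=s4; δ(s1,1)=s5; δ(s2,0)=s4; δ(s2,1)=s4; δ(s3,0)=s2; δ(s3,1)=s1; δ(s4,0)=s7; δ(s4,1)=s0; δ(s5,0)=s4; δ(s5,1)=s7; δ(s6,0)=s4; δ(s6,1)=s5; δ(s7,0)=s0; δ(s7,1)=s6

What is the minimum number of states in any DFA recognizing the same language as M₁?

7

Start with accepting vs non-accepting: {s1,s2,s3,s4,s6} | {s0,s5,s7}.
On input 0, block {s1,s2,s3,s4,s6} splits into {s1,s2,s3,s6} and {s4}.
Refine {s1,s2,s3,s6} on symbol 0: members go to different blocks, giving {s1,s2,s6} and {s3}.
On input 1, block {s1,s2,s6} splits into {s1,s6} and {s2}.
On input 0, block {s0,s5,s7} splits into {s0} and {s5} and {s7}.
No further refinement is possible. Final partition (7 blocks): {s1,s6} | {s0} | {s4} | {s3} | {s2} | {s5} | {s7}.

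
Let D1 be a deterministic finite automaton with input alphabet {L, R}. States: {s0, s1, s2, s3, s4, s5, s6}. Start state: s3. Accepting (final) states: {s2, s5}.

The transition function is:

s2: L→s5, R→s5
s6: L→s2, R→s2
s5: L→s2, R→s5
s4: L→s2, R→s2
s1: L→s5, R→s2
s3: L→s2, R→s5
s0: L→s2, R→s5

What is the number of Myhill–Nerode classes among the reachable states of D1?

2

Reachable states from the start: {s2,s3,s5}. Unreachable: {s0,s1,s4,s6} — drop them.
Initial partition by acceptance: {s2,s5} | {s3}.
The partition is now stable with 2 blocks: {s2,s5} | {s3}.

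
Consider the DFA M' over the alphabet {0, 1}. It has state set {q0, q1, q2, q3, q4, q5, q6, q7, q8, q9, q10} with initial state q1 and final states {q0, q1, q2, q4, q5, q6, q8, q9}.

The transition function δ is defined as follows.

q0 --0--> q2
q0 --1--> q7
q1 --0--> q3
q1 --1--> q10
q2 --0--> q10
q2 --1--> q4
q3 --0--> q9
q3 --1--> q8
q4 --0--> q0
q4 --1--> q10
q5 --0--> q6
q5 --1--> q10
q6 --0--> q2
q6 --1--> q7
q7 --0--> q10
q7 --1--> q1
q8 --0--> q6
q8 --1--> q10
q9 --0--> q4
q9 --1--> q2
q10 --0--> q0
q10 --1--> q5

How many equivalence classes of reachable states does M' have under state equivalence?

8

P0 = {q0,q1,q2,q4,q5,q6,q8,q9} | {q3,q7,q10}.
Split {q0,q1,q2,q4,q5,q6,q8,q9} by δ(·,0) → {q0,q4,q5,q6,q8,q9} and {q1,q2}.
Refine {q0,q4,q5,q6,q8,q9} on symbol 0: members go to different blocks, giving {q4,q5,q8,q9} and {q0,q6}.
On input 0, block {q4,q5,q8,q9} splits into {q4,q5,q8} and {q9}.
Refine {q3,q7,q10} on symbol 0: members go to different blocks, giving {q3} and {q7} and {q10}.
On input 0, block {q1,q2} splits into {q1} and {q2}.
The partition is now stable with 8 blocks: {q4,q5,q8} | {q3} | {q1} | {q0,q6} | {q9} | {q7} | {q10} | {q2}.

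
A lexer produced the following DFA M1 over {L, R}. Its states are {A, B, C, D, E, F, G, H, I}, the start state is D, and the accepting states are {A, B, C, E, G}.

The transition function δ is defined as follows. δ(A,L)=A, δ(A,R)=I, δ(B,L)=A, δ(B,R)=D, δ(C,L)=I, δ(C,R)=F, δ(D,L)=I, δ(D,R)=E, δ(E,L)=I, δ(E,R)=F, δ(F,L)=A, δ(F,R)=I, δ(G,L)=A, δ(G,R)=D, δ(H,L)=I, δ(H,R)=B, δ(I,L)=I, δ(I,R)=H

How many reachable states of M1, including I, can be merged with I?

Reachable states from the start: {A,B,D,E,F,H,I}. Unreachable: {C,G} — drop them.
Initial partition by acceptance: {A,B,E} | {D,F,H,I}.
On input L, block {A,B,E} splits into {A,B} and {E}.
Refine {D,F,H,I} on symbol L: members go to different blocks, giving {D,H,I} and {F}.
Refine {D,H,I} on symbol R: members go to different blocks, giving {D} and {H} and {I}.
On input R, block {A,B} splits into {A} and {B}.
No further refinement is possible. Final partition (7 blocks): {A} | {D} | {E} | {F} | {H} | {I} | {B}.
State I belongs to the block {I}, which has 1 states.

1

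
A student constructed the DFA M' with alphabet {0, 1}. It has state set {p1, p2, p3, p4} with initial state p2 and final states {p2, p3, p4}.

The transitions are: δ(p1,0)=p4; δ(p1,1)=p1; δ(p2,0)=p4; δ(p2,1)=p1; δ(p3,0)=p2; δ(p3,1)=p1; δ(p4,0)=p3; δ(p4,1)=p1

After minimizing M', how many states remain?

Every state is reachable, so we keep all 4.
Start with accepting vs non-accepting: {p2,p3,p4} | {p1}.
The partition is now stable with 2 blocks: {p2,p3,p4} | {p1}.

2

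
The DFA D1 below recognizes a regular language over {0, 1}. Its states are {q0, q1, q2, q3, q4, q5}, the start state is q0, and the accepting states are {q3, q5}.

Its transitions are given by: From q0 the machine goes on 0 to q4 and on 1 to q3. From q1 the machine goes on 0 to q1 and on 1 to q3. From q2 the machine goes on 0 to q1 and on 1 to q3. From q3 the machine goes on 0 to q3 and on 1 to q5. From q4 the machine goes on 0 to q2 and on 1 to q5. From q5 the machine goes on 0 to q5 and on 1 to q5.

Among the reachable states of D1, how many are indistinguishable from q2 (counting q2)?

4

All states are reachable from the start state.
Start with accepting vs non-accepting: {q3,q5} | {q0,q1,q2,q4}.
Stable partition: {q3,q5} | {q0,q1,q2,q4} — 2 equivalence classes.
The equivalence class containing q2 is {q0,q1,q2,q4}, of size 4.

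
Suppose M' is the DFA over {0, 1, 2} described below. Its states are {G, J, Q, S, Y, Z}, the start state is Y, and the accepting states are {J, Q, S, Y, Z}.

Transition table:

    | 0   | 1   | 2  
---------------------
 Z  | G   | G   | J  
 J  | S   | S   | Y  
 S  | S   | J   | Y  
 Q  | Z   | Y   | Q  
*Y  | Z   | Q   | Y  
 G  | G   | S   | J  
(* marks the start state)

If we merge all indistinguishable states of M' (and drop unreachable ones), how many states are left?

4

Every state is reachable, so we keep all 6.
P0 = {J,Q,S,Y,Z} | {G}.
Refine {J,Q,S,Y,Z} on symbol 0: members go to different blocks, giving {J,Q,S,Y} and {Z}.
Split {J,Q,S,Y} by δ(·,0) → {J,S} and {Q,Y}.
The partition is now stable with 4 blocks: {J,S} | {G} | {Z} | {Q,Y}.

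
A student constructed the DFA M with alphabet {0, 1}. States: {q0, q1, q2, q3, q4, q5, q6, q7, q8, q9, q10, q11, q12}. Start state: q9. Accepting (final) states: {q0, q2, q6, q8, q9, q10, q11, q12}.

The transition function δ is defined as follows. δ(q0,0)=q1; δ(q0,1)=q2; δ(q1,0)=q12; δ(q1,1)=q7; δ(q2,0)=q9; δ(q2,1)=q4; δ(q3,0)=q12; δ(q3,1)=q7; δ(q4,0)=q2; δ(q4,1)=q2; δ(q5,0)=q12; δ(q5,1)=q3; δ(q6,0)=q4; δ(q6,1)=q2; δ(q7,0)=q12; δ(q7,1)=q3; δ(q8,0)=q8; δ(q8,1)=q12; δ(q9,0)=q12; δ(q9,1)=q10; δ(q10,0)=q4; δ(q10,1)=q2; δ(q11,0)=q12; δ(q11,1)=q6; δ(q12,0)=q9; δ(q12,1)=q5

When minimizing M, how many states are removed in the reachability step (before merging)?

5

Starting at q9 and following transitions, the reachable set is {q2, q3, q4, q5, q7, q9, q10, q12}. That leaves q0, q1, q6, q8, q11 unreachable — 5 in total.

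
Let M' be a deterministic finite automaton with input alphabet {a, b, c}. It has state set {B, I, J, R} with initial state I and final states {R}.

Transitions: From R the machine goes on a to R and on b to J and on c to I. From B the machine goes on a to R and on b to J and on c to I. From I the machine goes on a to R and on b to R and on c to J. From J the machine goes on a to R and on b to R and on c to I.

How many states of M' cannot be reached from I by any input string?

1

BFS from I reaches {I, J, R}; the 1 state(s) B are never visited.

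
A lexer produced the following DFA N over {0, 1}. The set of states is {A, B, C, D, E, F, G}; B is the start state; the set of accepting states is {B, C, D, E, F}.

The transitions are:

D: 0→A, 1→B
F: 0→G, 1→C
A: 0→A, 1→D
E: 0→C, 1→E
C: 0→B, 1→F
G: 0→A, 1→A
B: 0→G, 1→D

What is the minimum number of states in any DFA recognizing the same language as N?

First remove the unreachable states {C,E,F}; 4 states remain.
Initial partition by acceptance: {B,D} | {A,G}.
On input 1, block {A,G} splits into {A} and {G}.
Refine {B,D} on symbol 0: members go to different blocks, giving {B} and {D}.
No further refinement is possible. Final partition (4 blocks): {B} | {A} | {G} | {D}.

4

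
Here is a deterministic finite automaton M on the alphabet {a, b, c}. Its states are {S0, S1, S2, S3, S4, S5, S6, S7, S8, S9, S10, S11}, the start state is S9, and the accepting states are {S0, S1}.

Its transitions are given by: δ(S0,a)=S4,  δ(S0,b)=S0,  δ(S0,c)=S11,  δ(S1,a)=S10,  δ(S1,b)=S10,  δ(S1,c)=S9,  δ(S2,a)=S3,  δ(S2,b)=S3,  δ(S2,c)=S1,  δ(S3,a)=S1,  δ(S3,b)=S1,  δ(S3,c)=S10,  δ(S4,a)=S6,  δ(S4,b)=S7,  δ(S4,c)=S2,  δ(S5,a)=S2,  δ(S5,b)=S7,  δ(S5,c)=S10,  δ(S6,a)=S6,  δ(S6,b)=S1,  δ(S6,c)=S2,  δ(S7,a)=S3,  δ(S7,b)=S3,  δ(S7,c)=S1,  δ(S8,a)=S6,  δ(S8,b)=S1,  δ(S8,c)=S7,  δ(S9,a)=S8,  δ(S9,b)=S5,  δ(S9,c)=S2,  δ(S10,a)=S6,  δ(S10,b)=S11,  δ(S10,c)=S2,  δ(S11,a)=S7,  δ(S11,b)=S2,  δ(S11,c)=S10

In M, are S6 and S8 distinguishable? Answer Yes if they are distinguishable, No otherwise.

No

States {S0,S4} cannot be reached from the start state, so discard them.
P0 = {S1} | {S2,S3,S5,S6,S7,S8,S9,S10,S11}.
Split {S2,S3,S5,S6,S7,S8,S9,S10,S11} by δ(·,a) → {S2,S5,S6,S7,S8,S9,S10,S11} and {S3}.
Refine {S2,S5,S6,S7,S8,S9,S10,S11} on symbol a: members go to different blocks, giving {S5,S6,S8,S9,S10,S11} and {S2,S7}.
Refine {S5,S6,S8,S9,S10,S11} on symbol a: members go to different blocks, giving {S6,S8,S9,S10} and {S5,S11}.
Refine {S6,S8,S9,S10} on symbol b: members go to different blocks, giving {S6,S8} and {S9,S10}.
The partition is now stable with 6 blocks: {S1} | {S6,S8} | {S3} | {S2,S7} | {S5,S11} | {S9,S10}.
S6 and S8 lie in the same block of the stable partition, so they are equivalent — no string distinguishes them.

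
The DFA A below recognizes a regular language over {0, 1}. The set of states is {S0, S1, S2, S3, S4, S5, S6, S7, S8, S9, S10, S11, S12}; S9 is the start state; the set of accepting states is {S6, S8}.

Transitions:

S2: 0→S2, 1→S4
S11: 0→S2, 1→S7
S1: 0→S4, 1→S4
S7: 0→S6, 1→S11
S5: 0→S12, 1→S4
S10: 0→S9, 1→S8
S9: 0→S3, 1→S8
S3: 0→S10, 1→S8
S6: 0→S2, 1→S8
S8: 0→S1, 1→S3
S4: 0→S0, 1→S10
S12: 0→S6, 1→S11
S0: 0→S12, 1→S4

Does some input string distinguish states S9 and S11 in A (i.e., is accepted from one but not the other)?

First remove the unreachable states {S5}; 12 states remain.
Start with accepting vs non-accepting: {S6,S8} | {S0,S1,S2,S3,S4,S7,S9,S10,S11,S12}.
Refine {S6,S8} on symbol 1: members go to different blocks, giving {S6} and {S8}.
Split {S0,S1,S2,S3,S4,S7,S9,S10,S11,S12} by δ(·,0) → {S0,S1,S2,S3,S4,S9,S10,S11} and {S7,S12}.
Refine {S0,S1,S2,S3,S4,S9,S10,S11} on symbol 0: members go to different blocks, giving {S1,S2,S3,S4,S9,S10,S11} and {S0}.
Split {S1,S2,S3,S4,S9,S10,S11} by δ(·,0) → {S1,S2,S3,S9,S10,S11} and {S4}.
Split {S1,S2,S3,S9,S10,S11} by δ(·,0) → {S2,S3,S9,S10,S11} and {S1}.
Split {S2,S3,S9,S10,S11} by δ(·,1) → {S3,S9,S10} and {S2} and {S11}.
Stable partition: {S6} | {S3,S9,S10} | {S8} | {S7,S12} | {S0} | {S4} | {S1} | {S2} | {S11} — 9 equivalence classes.
S9 and S11 end up in different blocks, so they are distinguishable. For instance, the string '1' is accepted from only S9.

Yes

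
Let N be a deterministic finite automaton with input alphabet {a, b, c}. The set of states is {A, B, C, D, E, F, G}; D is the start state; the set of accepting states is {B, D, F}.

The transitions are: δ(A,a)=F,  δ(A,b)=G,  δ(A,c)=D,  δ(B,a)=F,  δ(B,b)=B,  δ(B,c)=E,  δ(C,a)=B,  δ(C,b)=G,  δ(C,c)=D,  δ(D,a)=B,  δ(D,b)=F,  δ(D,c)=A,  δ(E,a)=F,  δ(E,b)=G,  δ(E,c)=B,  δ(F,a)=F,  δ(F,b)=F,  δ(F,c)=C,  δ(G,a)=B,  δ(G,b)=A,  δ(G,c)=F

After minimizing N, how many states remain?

2

Every state is reachable, so we keep all 7.
Start with accepting vs non-accepting: {B,D,F} | {A,C,E,G}.
No further refinement is possible. Final partition (2 blocks): {B,D,F} | {A,C,E,G}.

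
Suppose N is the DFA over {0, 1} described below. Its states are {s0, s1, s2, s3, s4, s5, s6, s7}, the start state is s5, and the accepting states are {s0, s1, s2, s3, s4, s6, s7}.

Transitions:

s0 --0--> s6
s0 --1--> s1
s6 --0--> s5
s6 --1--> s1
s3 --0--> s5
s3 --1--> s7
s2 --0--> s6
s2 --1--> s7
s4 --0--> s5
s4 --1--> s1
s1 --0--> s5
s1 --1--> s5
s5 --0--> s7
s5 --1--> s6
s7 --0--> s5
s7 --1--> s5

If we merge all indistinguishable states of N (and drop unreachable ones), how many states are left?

States {s0,s2,s3,s4} cannot be reached from the start state, so discard them.
P0 = {s1,s6,s7} | {s5}.
Split {s1,s6,s7} by δ(·,1) → {s1,s7} and {s6}.
No further refinement is possible. Final partition (3 blocks): {s1,s7} | {s5} | {s6}.

3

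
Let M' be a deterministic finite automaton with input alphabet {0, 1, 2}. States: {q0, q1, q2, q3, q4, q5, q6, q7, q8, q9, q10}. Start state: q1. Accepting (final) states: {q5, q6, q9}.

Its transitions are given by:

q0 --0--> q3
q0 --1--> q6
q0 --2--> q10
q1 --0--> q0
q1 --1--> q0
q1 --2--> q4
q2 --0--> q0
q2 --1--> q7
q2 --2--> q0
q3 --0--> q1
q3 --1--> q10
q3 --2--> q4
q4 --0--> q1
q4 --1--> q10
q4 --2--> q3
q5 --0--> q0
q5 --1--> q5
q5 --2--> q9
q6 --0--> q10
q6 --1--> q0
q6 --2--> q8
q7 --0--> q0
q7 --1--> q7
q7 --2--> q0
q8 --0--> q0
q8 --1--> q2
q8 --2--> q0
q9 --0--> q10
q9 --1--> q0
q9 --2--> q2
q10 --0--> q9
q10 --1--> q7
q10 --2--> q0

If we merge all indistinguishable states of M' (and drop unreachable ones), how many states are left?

Reachable states from the start: {q0,q1,q2,q3,q4,q6,q7,q8,q9,q10}. Unreachable: {q5} — drop them.
Start with accepting vs non-accepting: {q6,q9} | {q0,q1,q2,q3,q4,q7,q8,q10}.
On input 0, block {q0,q1,q2,q3,q4,q7,q8,q10} splits into {q0,q1,q2,q3,q4,q7,q8} and {q10}.
Split {q0,q1,q2,q3,q4,q7,q8} by δ(·,1) → {q1,q2,q7,q8} and {q3,q4} and {q0}.
Refine {q1,q2,q7,q8} on symbol 1: members go to different blocks, giving {q2,q7,q8} and {q1}.
No further refinement is possible. Final partition (6 blocks): {q6,q9} | {q2,q7,q8} | {q10} | {q3,q4} | {q0} | {q1}.

6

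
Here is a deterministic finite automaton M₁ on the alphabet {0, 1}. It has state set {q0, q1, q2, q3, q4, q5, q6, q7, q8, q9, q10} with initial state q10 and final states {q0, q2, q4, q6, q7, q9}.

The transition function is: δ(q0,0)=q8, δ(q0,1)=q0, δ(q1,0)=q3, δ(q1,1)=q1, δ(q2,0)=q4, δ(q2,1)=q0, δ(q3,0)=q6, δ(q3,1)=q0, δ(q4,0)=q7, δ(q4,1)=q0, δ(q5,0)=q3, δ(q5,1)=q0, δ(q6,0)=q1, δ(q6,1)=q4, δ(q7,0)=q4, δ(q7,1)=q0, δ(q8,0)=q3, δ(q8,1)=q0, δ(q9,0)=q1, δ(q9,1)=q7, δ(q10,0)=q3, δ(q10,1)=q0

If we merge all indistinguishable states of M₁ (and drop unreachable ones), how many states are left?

6

Reachable states from the start: {q0,q1,q3,q4,q6,q7,q8,q10}. Unreachable: {q2,q5,q9} — drop them.
Start with accepting vs non-accepting: {q0,q4,q6,q7} | {q1,q3,q8,q10}.
Refine {q0,q4,q6,q7} on symbol 0: members go to different blocks, giving {q0,q6} and {q4,q7}.
Refine {q0,q6} on symbol 1: members go to different blocks, giving {q0} and {q6}.
Split {q1,q3,q8,q10} by δ(·,0) → {q1,q8,q10} and {q3}.
On input 1, block {q1,q8,q10} splits into {q8,q10} and {q1}.
The partition is now stable with 6 blocks: {q0} | {q8,q10} | {q4,q7} | {q6} | {q3} | {q1}.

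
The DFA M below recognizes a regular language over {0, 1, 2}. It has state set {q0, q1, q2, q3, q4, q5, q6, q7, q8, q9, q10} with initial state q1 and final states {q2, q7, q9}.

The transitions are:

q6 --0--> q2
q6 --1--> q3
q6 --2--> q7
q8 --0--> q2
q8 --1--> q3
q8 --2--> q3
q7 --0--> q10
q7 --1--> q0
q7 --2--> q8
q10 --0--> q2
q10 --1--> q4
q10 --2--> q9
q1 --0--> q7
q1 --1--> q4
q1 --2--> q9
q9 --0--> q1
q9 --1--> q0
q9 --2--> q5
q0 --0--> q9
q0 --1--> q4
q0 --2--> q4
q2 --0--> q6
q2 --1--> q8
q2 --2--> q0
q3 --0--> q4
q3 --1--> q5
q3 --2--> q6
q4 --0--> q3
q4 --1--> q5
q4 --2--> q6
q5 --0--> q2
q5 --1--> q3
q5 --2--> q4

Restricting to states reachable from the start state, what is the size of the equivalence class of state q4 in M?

All states are reachable from the start state.
Start with accepting vs non-accepting: {q2,q7,q9} | {q0,q1,q3,q4,q5,q6,q8,q10}.
On input 0, block {q0,q1,q3,q4,q5,q6,q8,q10} splits into {q0,q1,q5,q6,q8,q10} and {q3,q4}.
Refine {q0,q1,q5,q6,q8,q10} on symbol 2: members go to different blocks, giving {q0,q5,q8} and {q1,q6,q10}.
The partition is now stable with 4 blocks: {q2,q7,q9} | {q0,q5,q8} | {q3,q4} | {q1,q6,q10}.
The equivalence class containing q4 is {q3,q4}, of size 2.

2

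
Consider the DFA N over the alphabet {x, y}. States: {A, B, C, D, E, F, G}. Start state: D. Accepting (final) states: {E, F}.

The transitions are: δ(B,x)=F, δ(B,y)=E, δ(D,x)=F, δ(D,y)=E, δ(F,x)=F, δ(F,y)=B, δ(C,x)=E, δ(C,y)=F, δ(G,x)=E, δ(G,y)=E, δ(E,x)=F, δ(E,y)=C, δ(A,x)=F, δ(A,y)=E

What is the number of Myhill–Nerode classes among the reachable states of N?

First remove the unreachable states {A,G}; 5 states remain.
Initial partition by acceptance: {E,F} | {B,C,D}.
Stable partition: {E,F} | {B,C,D} — 2 equivalence classes.

2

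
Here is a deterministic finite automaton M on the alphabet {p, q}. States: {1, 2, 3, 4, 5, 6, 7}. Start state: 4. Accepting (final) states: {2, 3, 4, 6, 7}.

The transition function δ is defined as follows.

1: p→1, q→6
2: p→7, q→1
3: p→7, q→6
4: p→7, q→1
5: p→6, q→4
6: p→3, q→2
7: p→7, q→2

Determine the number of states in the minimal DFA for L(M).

States {5} cannot be reached from the start state, so discard them.
Start with accepting vs non-accepting: {2,3,4,6,7} | {1}.
Split {2,3,4,6,7} by δ(·,q) → {3,6,7} and {2,4}.
On input q, block {3,6,7} splits into {6,7} and {3}.
Split {6,7} by δ(·,p) → {6} and {7}.
Stable partition: {6} | {1} | {2,4} | {3} | {7} — 5 equivalence classes.

5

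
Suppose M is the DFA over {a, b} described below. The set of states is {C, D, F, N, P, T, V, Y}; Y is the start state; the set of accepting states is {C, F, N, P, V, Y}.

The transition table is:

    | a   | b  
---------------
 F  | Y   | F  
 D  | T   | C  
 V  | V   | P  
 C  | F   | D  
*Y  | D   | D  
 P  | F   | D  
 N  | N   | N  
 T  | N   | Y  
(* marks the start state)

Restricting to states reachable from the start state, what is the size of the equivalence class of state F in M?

Reachable states from the start: {C,D,F,N,T,Y}. Unreachable: {P,V} — drop them.
Initial partition by acceptance: {C,F,N,Y} | {D,T}.
Split {C,F,N,Y} by δ(·,a) → {C,F,N} and {Y}.
On input a, block {C,F,N} splits into {C,N} and {F}.
Refine {C,N} on symbol a: members go to different blocks, giving {C} and {N}.
Refine {D,T} on symbol a: members go to different blocks, giving {D} and {T}.
Stable partition: {C} | {D} | {Y} | {F} | {N} | {T} — 6 equivalence classes.
The equivalence class containing F is {F}, of size 1.

1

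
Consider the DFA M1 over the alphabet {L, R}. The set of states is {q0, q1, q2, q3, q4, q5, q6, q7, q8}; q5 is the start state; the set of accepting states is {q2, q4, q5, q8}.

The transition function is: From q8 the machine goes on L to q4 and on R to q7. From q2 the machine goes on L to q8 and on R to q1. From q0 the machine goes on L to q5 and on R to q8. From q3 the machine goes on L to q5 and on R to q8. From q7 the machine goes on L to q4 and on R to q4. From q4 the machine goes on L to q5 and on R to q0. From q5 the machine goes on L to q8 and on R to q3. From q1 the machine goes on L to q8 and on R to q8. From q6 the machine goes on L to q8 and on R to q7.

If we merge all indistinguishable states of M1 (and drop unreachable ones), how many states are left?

Reachable states from the start: {q0,q3,q4,q5,q7,q8}. Unreachable: {q1,q2,q6} — drop them.
P0 = {q4,q5,q8} | {q0,q3,q7}.
Stable partition: {q4,q5,q8} | {q0,q3,q7} — 2 equivalence classes.

2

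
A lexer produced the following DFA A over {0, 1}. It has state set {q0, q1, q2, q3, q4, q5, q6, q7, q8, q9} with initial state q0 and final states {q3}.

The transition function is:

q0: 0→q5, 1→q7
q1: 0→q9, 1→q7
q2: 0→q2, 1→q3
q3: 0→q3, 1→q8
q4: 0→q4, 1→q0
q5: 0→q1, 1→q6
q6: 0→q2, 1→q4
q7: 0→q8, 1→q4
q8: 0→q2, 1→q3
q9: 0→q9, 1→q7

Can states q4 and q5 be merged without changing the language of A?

No

Start with accepting vs non-accepting: {q3} | {q0,q1,q2,q4,q5,q6,q7,q8,q9}.
Refine {q0,q1,q2,q4,q5,q6,q7,q8,q9} on symbol 1: members go to different blocks, giving {q0,q1,q4,q5,q6,q7,q9} and {q2,q8}.
Split {q0,q1,q4,q5,q6,q7,q9} by δ(·,0) → {q0,q1,q4,q5,q9} and {q6,q7}.
Split {q0,q1,q4,q5,q9} by δ(·,1) → {q0,q1,q5,q9} and {q4}.
No further refinement is possible. Final partition (5 blocks): {q3} | {q0,q1,q5,q9} | {q2,q8} | {q6,q7} | {q4}.
q4 and q5 end up in different blocks, so they are distinguishable. For instance, the string '101' is accepted from only q5.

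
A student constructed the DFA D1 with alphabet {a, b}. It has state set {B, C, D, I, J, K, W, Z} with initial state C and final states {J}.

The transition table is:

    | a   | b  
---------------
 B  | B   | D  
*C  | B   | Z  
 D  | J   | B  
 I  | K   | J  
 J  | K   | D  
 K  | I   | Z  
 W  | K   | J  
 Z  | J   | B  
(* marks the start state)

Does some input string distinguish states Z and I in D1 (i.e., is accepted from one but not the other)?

Yes

Reachable states from the start: {B,C,D,I,J,K,Z}. Unreachable: {W} — drop them.
P0 = {J} | {B,C,D,I,K,Z}.
Refine {B,C,D,I,K,Z} on symbol a: members go to different blocks, giving {B,C,I,K} and {D,Z}.
Split {B,C,I,K} by δ(·,b) → {B,C,K} and {I}.
Refine {B,C,K} on symbol a: members go to different blocks, giving {B,C} and {K}.
Stable partition: {J} | {B,C} | {D,Z} | {I} | {K} — 5 equivalence classes.
Z and I end up in different blocks, so they are distinguishable. For instance, the string 'a' is accepted from only Z.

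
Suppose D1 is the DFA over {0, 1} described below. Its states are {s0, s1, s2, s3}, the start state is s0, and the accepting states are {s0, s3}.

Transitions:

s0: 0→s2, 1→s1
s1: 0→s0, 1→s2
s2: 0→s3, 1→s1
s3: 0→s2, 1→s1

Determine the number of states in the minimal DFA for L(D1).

P0 = {s0,s3} | {s1,s2}.
No further refinement is possible. Final partition (2 blocks): {s0,s3} | {s1,s2}.

2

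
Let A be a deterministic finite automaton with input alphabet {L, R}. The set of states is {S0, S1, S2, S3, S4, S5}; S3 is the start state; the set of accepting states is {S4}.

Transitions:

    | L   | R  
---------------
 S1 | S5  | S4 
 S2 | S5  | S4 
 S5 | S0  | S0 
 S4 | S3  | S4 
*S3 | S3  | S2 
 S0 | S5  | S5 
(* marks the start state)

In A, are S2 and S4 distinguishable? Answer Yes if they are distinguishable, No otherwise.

First remove the unreachable states {S1}; 5 states remain.
P0 = {S4} | {S0,S2,S3,S5}.
Split {S0,S2,S3,S5} by δ(·,R) → {S0,S3,S5} and {S2}.
On input R, block {S0,S3,S5} splits into {S0,S5} and {S3}.
Stable partition: {S4} | {S0,S5} | {S2} | {S3} — 4 equivalence classes.
S2 and S4 end up in different blocks, so they are distinguishable. For instance, the string 'ε' is accepted from only S4.

Yes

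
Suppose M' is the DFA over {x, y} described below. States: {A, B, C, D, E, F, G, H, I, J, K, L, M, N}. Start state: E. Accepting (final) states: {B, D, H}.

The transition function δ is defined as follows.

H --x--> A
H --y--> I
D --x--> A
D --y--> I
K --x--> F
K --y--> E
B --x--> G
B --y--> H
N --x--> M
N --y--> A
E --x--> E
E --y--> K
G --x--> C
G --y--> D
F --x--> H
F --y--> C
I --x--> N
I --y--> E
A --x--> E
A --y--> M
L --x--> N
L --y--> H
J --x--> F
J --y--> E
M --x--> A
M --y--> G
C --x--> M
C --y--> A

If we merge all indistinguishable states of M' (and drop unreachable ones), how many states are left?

First remove the unreachable states {B,J,L}; 11 states remain.
P0 = {D,H} | {A,C,E,F,G,I,K,M,N}.
Refine {A,C,E,F,G,I,K,M,N} on symbol x: members go to different blocks, giving {A,C,E,G,I,K,M,N} and {F}.
Split {A,C,E,G,I,K,M,N} by δ(·,x) → {A,C,E,G,I,M,N} and {K}.
Split {A,C,E,G,I,M,N} by δ(·,y) → {A,C,I,M,N} and {E} and {G}.
Refine {A,C,I,M,N} on symbol x: members go to different blocks, giving {C,I,M,N} and {A}.
On input x, block {C,I,M,N} splits into {C,I,N} and {M}.
Split {C,I,N} by δ(·,x) → {C,N} and {I}.
The partition is now stable with 9 blocks: {D,H} | {C,N} | {F} | {K} | {E} | {G} | {A} | {M} | {I}.

9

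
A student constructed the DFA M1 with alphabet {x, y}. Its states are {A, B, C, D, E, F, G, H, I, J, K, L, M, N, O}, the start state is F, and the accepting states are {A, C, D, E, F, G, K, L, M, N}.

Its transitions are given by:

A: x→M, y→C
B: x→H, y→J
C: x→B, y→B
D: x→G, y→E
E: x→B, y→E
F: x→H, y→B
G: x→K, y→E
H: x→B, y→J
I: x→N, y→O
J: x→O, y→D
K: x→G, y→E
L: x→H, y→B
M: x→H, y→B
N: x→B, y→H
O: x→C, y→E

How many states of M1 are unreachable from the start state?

No path from F leads to A, I, L, M, N; the other 10 states are all reachable.

5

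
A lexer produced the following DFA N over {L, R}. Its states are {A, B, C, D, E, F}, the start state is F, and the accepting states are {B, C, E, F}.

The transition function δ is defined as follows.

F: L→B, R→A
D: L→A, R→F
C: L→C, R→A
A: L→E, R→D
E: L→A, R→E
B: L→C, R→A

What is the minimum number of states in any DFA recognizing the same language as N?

4

P0 = {B,C,E,F} | {A,D}.
Split {B,C,E,F} by δ(·,L) → {B,C,F} and {E}.
Refine {A,D} on symbol L: members go to different blocks, giving {A} and {D}.
The partition is now stable with 4 blocks: {B,C,F} | {A} | {E} | {D}.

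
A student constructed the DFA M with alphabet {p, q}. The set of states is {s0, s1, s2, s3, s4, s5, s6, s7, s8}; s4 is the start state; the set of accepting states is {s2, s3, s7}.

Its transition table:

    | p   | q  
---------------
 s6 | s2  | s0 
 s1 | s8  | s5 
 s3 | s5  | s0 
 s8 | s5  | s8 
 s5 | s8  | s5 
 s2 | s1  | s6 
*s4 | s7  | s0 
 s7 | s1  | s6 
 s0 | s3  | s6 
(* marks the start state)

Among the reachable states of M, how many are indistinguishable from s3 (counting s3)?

3

All states are reachable from the start state.
Start with accepting vs non-accepting: {s2,s3,s7} | {s0,s1,s4,s5,s6,s8}.
On input p, block {s0,s1,s4,s5,s6,s8} splits into {s0,s4,s6} and {s1,s5,s8}.
The partition is now stable with 3 blocks: {s2,s3,s7} | {s0,s4,s6} | {s1,s5,s8}.
State s3 belongs to the block {s2,s3,s7}, which has 3 states.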